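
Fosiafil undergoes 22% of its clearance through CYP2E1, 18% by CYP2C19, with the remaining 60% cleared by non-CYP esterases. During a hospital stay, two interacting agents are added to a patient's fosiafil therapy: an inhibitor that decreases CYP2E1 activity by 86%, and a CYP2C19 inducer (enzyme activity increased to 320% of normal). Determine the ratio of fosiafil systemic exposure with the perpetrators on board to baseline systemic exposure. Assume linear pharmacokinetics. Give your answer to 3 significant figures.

The CYP2E1 pathway (22% of clearance) is reduced to 0.14× activity: 0.22 × 0.14 = 0.0308.
The CYP2C19 pathway (18% of clearance) is boosted to 3.2× activity: 0.18 × 3.2 = 0.576.
The remaining 60% of clearance is unaffected.
CL_new/CL_old = 0.0308 + 0.576 + 0.6 = 1.2068.
Systemic exposure ∝ 1/CL: fold-change = 1 / 1.2068 = 0.829.

0.829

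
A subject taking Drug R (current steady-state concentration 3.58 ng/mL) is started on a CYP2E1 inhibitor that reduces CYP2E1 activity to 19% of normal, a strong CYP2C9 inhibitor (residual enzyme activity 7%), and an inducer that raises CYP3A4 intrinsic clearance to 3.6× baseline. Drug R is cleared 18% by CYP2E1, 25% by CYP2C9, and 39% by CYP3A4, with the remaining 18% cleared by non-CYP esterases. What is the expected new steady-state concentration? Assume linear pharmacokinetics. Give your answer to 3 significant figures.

2.19 ng/mL

The CYP2E1 pathway (18% of clearance) drops to 0.19× activity: 0.18 × 0.19 = 0.0342.
The CYP2C9 pathway (25% of clearance) is reduced to 0.07× activity: 0.25 × 0.07 = 0.0175.
The CYP3A4 pathway (39% of clearance) increases to 3.6× activity: 0.39 × 3.6 = 1.404.
Non-CYP routes (18%) are unchanged.
Relative clearance = 0.0342 + 0.0175 + 1.404 + 0.18 = 1.6357.
Steady-state concentration ∝ 1/CL: new value = 3.58 / 1.6357 = 2.19 ng/mL.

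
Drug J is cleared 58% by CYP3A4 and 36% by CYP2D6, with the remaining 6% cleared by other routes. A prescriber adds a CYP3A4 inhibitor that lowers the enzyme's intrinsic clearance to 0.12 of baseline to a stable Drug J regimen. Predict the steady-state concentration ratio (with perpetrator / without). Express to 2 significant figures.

2.0

The CYP3A4 pathway (58% of clearance) drops to 0.12× activity: 0.58 × 0.12 = 0.0696.
CYP2D6 (36%) and the residual 6% are unaffected.
Relative clearance = 0.0696 + 0.36 + 0.06 = 0.4896.
Steady-state concentration is inversely proportional to clearance, so the fold-change is 1 / 0.4896 = 2.0.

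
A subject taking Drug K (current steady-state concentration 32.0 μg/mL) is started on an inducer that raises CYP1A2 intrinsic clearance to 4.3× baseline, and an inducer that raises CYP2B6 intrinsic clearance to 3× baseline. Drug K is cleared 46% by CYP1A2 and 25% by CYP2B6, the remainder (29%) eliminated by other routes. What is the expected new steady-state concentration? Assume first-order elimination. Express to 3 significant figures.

10.6 μg/mL

The CYP1A2 pathway (46% of clearance) increases to 4.3× activity: 0.46 × 4.3 = 1.978.
The CYP2B6 pathway (25% of clearance) is boosted to 3× activity: 0.25 × 3 = 0.75.
Non-CYP routes (29%) are unchanged.
New clearance relative to baseline: 1.978 + 0.75 + 0.29 = 3.018.
Steady-state concentration ∝ 1/CL: new value = 32.0 / 3.018 = 10.6 μg/mL.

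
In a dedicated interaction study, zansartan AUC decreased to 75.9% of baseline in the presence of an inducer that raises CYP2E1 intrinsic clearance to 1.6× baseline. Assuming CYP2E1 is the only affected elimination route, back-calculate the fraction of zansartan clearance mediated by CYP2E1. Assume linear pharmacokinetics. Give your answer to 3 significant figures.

0.529

Let fm be the CYP2E1 fraction. New clearance relative to baseline = fm × 1.6 + (1 − fm).
AUC ratio = 1 / (new CL fraction), so new CL fraction = 1 / 0.759 = 1.318.
fm × 1.6 + 1 − fm = 1.318  ⇒  fm × (1.6 − 1) = 0.3175  ⇒  fm = 0.529.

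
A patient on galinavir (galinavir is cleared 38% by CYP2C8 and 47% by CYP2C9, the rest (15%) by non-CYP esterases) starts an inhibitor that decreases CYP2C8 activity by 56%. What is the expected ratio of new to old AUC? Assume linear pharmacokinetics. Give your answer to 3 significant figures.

1.27

The CYP2C8 pathway (38% of clearance) falls to 0.44× activity: 0.38 × 0.44 = 0.1672.
CYP2C9 (47%) and the residual 15% are unaffected.
CL_new/CL_old = 0.1672 + 0.47 + 0.15 = 0.7872.
AUC ratio = CL_old/CL_new = 1 / 0.7872 = 1.27.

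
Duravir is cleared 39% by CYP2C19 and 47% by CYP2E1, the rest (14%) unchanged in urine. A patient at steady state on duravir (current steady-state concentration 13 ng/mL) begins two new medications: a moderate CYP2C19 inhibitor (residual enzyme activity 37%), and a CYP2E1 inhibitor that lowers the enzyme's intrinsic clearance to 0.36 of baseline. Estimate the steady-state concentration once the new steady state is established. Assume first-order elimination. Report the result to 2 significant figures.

CYP2C19: 0.39 × 0.37 = 0.1443
CYP2E1: 0.47 × 0.36 = 0.1692
Other: 0.14 (unchanged)
New clearance relative to baseline: 0.1443 + 0.1692 + 0.14 = 0.4535.
New steady-state concentration = 13 / 0.4535 = 29 ng/mL (concentration scales inversely with clearance).

29 ng/mL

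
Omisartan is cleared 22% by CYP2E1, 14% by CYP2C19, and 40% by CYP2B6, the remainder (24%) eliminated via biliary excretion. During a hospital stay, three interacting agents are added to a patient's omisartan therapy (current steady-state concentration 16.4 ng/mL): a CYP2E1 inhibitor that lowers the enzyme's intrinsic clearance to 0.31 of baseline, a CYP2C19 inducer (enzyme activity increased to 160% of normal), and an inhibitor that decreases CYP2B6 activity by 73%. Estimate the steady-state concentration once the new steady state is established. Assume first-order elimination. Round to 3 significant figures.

The CYP2E1 pathway (22% of clearance) falls to 0.31× activity: 0.22 × 0.31 = 0.0682.
The CYP2C19 pathway (14% of clearance) increases to 1.6× activity: 0.14 × 1.6 = 0.224.
The CYP2B6 pathway (40% of clearance) is reduced to 0.27× activity: 0.4 × 0.27 = 0.108.
Non-CYP routes (24%) are unchanged.
CL_new/CL_old = 0.0682 + 0.224 + 0.108 + 0.24 = 0.6402.
New steady-state concentration = 16.4 / 0.6402 = 25.6 ng/mL (concentration scales inversely with clearance).

25.6 ng/mL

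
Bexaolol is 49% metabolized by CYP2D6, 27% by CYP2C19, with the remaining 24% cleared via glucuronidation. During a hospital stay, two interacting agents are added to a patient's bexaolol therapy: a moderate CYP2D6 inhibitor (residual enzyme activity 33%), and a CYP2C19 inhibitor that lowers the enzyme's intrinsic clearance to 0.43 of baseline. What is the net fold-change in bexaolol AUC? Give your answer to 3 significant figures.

1.93

CYP2D6: 0.49 × 0.33 = 0.1617
CYP2C19: 0.27 × 0.43 = 0.1161
Other: 0.24 (unchanged)
CL_new/CL_old = 0.1617 + 0.1161 + 0.24 = 0.5178.
AUC ∝ 1/CL: fold-change = 1 / 0.5178 = 1.93.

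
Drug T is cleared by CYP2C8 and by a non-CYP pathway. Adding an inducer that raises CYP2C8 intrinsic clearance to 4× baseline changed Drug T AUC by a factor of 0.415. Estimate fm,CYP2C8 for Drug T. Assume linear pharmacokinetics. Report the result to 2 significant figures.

Write x for the fraction cleared via CYP2C8. The observed AUC change means clearance rose to 1/0.415 = 2.41 of baseline.
Setting x·4 + (1 − x) = 2.41 and solving: x = (2.41 − 1)/(4 − 1) = 0.47.

0.47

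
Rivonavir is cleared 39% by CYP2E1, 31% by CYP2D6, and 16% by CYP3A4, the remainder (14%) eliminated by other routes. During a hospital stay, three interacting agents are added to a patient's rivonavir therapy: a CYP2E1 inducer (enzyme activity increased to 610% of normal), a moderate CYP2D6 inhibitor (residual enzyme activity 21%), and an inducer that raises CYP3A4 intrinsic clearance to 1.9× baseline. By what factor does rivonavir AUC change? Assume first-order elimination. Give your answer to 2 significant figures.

CYP2E1: 0.39 × 6.1 = 2.379
CYP2D6: 0.31 × 0.21 = 0.0651
CYP3A4: 0.16 × 1.9 = 0.304
Other: 0.14 (unchanged)
Relative clearance = 2.379 + 0.0651 + 0.304 + 0.14 = 2.8881.
Because AUC varies inversely with clearance, the combined effect is 1 / 2.8881 = 0.35.

0.35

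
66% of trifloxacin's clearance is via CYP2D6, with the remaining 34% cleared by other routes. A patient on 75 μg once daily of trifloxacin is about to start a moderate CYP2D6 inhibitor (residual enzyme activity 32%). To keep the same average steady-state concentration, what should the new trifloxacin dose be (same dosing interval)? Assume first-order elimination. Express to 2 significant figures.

CYP2D6: 0.66 × 0.32 = 0.2112
Other: 0.34 (unchanged)
Relative clearance = 0.2112 + 0.34 = 0.5512.
Css,avg = (dose rate)/CL, so holding Css fixed requires dose ∝ CL: 75 × 0.5512 = 41 μg.

41 μg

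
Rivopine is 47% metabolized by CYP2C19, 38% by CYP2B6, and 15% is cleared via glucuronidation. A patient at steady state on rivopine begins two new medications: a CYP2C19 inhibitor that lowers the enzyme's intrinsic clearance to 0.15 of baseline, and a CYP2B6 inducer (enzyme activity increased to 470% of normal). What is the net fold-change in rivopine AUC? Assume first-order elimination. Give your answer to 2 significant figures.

CYP2C19: 0.47 × 0.15 = 0.0705
CYP2B6: 0.38 × 4.7 = 1.786
Other: 0.15 (unchanged)
Relative clearance = 0.0705 + 1.786 + 0.15 = 2.0065.
Net AUC ratio = 1 / 2.0065 = 0.50.

0.50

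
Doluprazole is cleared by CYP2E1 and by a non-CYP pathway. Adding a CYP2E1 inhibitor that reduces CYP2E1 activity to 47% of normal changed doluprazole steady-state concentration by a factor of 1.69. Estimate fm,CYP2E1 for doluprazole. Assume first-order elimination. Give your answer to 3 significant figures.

Call the CYP2E1 fraction fm. After the interaction, CL_new/CL_old = fm × 0.47 + (1 − fm).
Steady-state concentration ratio = 1 / (new CL fraction), so new CL fraction = 1 / 1.69 = 0.5917.
fm × 0.47 + 1 − fm = 0.5917  ⇒  fm × (0.47 − 1) = −0.4083  ⇒  fm = 0.770.

0.770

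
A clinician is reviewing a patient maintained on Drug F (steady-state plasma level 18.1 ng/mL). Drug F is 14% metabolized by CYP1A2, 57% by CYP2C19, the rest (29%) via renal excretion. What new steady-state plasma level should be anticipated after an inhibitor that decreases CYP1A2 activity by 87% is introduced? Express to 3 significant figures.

CYP1A2: 0.14 × 0.13 = 0.0182
CYP2C19: 0.57 (unchanged)
Other: 0.29 (unchanged)
Relative clearance = 0.0182 + 0.57 + 0.29 = 0.8782.
With dosing unchanged, steady-state plasma level scales as 1/CL: 18.1 / 0.8782 = 20.6 ng/mL.

20.6 ng/mL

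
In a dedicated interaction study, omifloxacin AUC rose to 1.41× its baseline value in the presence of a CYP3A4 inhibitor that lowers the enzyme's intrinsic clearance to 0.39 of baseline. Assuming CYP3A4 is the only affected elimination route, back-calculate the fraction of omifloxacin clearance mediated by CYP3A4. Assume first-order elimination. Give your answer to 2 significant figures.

Let x = fm,CYP3A4. Because AUC ∝ 1/CL, relative clearance fell to 1/1.41 = 0.7092.
Only the CYP3A4 route changed, so 0.7092 = x·0.39 + (1 − x), giving x = 0.48.

0.48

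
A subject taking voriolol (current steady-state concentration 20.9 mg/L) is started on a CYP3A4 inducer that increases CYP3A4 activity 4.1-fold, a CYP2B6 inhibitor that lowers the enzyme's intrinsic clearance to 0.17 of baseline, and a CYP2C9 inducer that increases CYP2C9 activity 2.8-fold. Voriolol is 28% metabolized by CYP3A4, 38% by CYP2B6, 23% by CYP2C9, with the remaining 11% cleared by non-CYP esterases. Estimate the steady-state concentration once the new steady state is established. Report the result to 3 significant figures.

The CYP3A4 pathway (28% of clearance) increases to 4.1× activity: 0.28 × 4.1 = 1.148.
The CYP2B6 pathway (38% of clearance) falls to 0.17× activity: 0.38 × 0.17 = 0.0646.
The CYP2C9 pathway (23% of clearance) is boosted to 2.8× activity: 0.23 × 2.8 = 0.644.
The remaining 11% of clearance is unaffected.
Relative clearance = 1.148 + 0.0646 + 0.644 + 0.11 = 1.9666.
New steady-state concentration = 20.9 / 1.9666 = 10.6 mg/L (concentration scales inversely with clearance).

10.6 mg/L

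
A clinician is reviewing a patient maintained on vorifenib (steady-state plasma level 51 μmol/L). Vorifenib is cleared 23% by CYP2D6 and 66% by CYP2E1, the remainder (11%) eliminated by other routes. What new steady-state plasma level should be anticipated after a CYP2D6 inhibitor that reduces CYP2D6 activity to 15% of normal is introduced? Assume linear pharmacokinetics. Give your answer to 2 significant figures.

CYP2D6: 0.23 × 0.15 = 0.0345
CYP2E1: 0.66 (unchanged)
Other: 0.11 (unchanged)
Relative clearance = 0.0345 + 0.66 + 0.11 = 0.8045.
With dosing unchanged, steady-state plasma level scales as 1/CL: 51 / 0.8045 = 63 μmol/L.

63 μmol/L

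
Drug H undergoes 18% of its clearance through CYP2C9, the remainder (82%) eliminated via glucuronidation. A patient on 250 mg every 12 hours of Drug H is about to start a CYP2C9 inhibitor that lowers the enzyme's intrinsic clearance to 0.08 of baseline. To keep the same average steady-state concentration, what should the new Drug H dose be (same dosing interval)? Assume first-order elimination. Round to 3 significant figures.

The CYP2C9 pathway (18% of clearance) drops to 0.08× activity: 0.18 × 0.08 = 0.0144.
The remaining 82% of clearance is unaffected.
New clearance relative to baseline: 0.0144 + 0.82 = 0.8344.
Css,avg = (dose rate)/CL, so holding Css fixed requires dose ∝ CL: 250 × 0.8344 = 209 mg.

209 mg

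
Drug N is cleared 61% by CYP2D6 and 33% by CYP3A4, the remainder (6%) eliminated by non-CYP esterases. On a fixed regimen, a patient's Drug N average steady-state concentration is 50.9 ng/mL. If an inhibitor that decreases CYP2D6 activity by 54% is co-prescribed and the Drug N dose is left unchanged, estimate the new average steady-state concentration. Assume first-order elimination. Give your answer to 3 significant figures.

75.9 ng/mL

CYP2D6: 0.61 × 0.46 = 0.2806
CYP3A4: 0.33 (unchanged)
Other: 0.06 (unchanged)
CL_new/CL_old = 0.2806 + 0.33 + 0.06 = 0.6706.
With dosing unchanged, average steady-state concentration scales as 1/CL: 50.9 / 0.6706 = 75.9 ng/mL.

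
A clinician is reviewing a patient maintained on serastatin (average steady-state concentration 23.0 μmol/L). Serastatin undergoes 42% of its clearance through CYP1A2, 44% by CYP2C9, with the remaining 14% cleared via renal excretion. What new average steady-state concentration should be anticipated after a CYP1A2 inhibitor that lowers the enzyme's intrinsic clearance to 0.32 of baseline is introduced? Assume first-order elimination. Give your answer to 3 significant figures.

The CYP1A2 pathway (42% of clearance) drops to 0.32× activity: 0.42 × 0.32 = 0.1344.
CYP2C9 (44%) and the residual 14% are unaffected.
Relative clearance = 0.1344 + 0.44 + 0.14 = 0.7144.
New average steady-state concentration = baseline ÷ relative clearance = 23.0 / 0.7144 = 32.2 μmol/L.

32.2 μmol/L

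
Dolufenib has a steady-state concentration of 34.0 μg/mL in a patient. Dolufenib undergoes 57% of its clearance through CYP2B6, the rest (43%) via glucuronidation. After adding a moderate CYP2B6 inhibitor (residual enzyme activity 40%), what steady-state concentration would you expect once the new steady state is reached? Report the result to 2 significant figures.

The CYP2B6 pathway (57% of clearance) drops to 0.4× activity: 0.57 × 0.4 = 0.228.
Non-CYP routes (43%) are unchanged.
CL_new/CL_old = 0.228 + 0.43 = 0.658.
With dosing unchanged, steady-state concentration scales as 1/CL: 34.0 / 0.658 = 52 μg/mL.

52 μg/mL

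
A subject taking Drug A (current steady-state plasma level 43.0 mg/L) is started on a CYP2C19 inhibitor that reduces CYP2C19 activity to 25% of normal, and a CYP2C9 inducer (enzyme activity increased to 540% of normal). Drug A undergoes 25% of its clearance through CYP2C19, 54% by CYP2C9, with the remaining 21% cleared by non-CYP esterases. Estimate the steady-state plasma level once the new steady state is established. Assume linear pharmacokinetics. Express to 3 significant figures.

The CYP2C19 pathway (25% of clearance) falls to 0.25× activity: 0.25 × 0.25 = 0.0625.
The CYP2C9 pathway (54% of clearance) rises to 5.4× activity: 0.54 × 5.4 = 2.916.
The remaining 21% of clearance is unaffected.
Relative clearance = 0.0625 + 2.916 + 0.21 = 3.1885.
New steady-state plasma level = 43.0 / 3.1885 = 13.5 mg/L (concentration scales inversely with clearance).

13.5 mg/L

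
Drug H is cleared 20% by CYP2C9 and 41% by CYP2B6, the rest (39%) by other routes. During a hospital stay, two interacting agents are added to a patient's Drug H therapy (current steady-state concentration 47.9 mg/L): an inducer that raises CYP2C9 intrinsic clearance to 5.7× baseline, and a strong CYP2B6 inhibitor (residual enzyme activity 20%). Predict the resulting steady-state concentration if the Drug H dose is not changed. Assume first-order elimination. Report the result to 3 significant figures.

CYP2C9: 0.2 × 5.7 = 1.14
CYP2B6: 0.41 × 0.2 = 0.082
Other: 0.39 (unchanged)
Relative clearance = 1.14 + 0.082 + 0.39 = 1.612.
Dividing the baseline by the relative clearance: 47.9 / 1.612 = 29.7 mg/L.

29.7 mg/L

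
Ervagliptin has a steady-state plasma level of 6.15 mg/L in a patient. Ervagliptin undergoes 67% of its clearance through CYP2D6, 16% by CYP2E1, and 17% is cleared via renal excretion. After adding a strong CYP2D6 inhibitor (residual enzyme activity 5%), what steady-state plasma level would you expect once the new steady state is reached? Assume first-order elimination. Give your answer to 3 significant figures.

The CYP2D6 pathway (67% of clearance) is reduced to 0.05× activity: 0.67 × 0.05 = 0.0335.
CYP2E1 (16%) and the residual 17% are unaffected.
Relative clearance = 0.0335 + 0.16 + 0.17 = 0.3635.
With dosing unchanged, steady-state plasma level scales as 1/CL: 6.15 / 0.3635 = 16.9 mg/L.

16.9 mg/L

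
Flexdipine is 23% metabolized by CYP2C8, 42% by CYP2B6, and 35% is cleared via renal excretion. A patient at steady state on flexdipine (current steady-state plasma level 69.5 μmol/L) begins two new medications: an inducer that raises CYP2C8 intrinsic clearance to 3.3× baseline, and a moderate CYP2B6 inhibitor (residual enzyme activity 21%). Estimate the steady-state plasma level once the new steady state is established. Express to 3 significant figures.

The CYP2C8 pathway (23% of clearance) rises to 3.3× activity: 0.23 × 3.3 = 0.759.
The CYP2B6 pathway (42% of clearance) is reduced to 0.21× activity: 0.42 × 0.21 = 0.0882.
Non-CYP routes (35%) are unchanged.
Relative clearance = 0.759 + 0.0882 + 0.35 = 1.1972.
Steady-state plasma level ∝ 1/CL: new value = 69.5 / 1.1972 = 58.1 μmol/L.

58.1 μmol/L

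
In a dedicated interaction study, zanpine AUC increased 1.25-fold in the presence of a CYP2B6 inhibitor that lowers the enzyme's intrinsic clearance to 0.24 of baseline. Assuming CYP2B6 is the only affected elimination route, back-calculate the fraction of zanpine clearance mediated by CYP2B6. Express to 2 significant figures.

Let fm be the CYP2B6 fraction. New clearance relative to baseline = fm × 0.24 + (1 − fm).
AUC ratio = 1 / (new CL fraction), so new CL fraction = 1 / 1.25 = 0.8.
fm × 0.24 + 1 − fm = 0.8  ⇒  fm × (0.24 − 1) = −0.2  ⇒  fm = 0.26.

0.26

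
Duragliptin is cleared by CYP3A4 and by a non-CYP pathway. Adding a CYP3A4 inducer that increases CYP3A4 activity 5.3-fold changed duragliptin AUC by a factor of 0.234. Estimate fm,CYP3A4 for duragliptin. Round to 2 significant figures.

Write x for the fraction cleared via CYP3A4. The observed AUC change means clearance rose to 1/0.234 = 4.274 of baseline.
Setting x·5.3 + (1 − x) = 4.274 and solving: x = (4.274 − 1)/(5.3 − 1) = 0.76.

0.76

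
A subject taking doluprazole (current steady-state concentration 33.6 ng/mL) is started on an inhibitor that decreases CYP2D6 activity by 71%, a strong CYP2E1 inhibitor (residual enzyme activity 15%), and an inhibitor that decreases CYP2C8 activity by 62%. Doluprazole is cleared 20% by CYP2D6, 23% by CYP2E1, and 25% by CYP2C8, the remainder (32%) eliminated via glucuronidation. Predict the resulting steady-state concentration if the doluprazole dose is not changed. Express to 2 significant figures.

CYP2D6: 0.2 × 0.29 = 0.058
CYP2E1: 0.23 × 0.15 = 0.0345
CYP2C8: 0.25 × 0.38 = 0.095
Other: 0.32 (unchanged)
CL_new/CL_old = 0.058 + 0.0345 + 0.095 + 0.32 = 0.5075.
Dividing the baseline by the relative clearance: 33.6 / 0.5075 = 66 ng/mL.

66 ng/mL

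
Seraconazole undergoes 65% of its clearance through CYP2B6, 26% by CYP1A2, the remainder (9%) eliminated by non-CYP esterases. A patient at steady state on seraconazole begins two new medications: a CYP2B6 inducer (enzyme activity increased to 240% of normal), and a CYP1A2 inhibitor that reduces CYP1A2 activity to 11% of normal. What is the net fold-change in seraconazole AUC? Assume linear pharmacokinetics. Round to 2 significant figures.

0.60

The CYP2B6 pathway (65% of clearance) is boosted to 2.4× activity: 0.65 × 2.4 = 1.56.
The CYP1A2 pathway (26% of clearance) falls to 0.11× activity: 0.26 × 0.11 = 0.0286.
The remaining 9% of clearance is unaffected.
CL_new/CL_old = 1.56 + 0.0286 + 0.09 = 1.6786.
Net AUC ratio = 1 / 1.6786 = 0.60.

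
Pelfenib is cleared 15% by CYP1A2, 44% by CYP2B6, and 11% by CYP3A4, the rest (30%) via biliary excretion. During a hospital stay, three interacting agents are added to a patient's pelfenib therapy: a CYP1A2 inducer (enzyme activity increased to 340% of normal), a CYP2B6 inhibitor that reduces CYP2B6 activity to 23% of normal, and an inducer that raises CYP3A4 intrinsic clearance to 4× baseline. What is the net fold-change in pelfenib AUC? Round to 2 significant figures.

0.74

The CYP1A2 pathway (15% of clearance) is boosted to 3.4× activity: 0.15 × 3.4 = 0.51.
The CYP2B6 pathway (44% of clearance) falls to 0.23× activity: 0.44 × 0.23 = 0.1012.
The CYP3A4 pathway (11% of clearance) increases to 4× activity: 0.11 × 4 = 0.44.
Non-CYP routes (30%) are unchanged.
New clearance relative to baseline: 0.51 + 0.1012 + 0.44 + 0.3 = 1.3512.
Net AUC ratio = 1 / 1.3512 = 0.74.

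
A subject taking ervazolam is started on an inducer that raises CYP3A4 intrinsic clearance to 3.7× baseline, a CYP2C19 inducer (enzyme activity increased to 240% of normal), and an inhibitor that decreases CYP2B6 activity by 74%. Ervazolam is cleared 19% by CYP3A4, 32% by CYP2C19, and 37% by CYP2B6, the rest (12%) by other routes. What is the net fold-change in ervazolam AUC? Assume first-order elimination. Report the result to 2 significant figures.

The CYP3A4 pathway (19% of clearance) is boosted to 3.7× activity: 0.19 × 3.7 = 0.703.
The CYP2C19 pathway (32% of clearance) rises to 2.4× activity: 0.32 × 2.4 = 0.768.
The CYP2B6 pathway (37% of clearance) drops to 0.26× activity: 0.37 × 0.26 = 0.0962.
Non-CYP routes (12%) are unchanged.
New clearance relative to baseline: 0.703 + 0.768 + 0.0962 + 0.12 = 1.6872.
Net AUC ratio = 1 / 1.6872 = 0.59.

0.59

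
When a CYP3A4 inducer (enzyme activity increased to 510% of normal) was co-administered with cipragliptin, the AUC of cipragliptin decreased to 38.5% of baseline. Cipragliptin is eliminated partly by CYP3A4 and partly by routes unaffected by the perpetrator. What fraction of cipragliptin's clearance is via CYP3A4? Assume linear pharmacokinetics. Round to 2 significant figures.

0.39

CL'/CL = 1 / 0.385 = 2.597
5.1·fm + (1 − fm) = 2.597
fm = (2.597 − 1) / (5.1 − 1) = 0.39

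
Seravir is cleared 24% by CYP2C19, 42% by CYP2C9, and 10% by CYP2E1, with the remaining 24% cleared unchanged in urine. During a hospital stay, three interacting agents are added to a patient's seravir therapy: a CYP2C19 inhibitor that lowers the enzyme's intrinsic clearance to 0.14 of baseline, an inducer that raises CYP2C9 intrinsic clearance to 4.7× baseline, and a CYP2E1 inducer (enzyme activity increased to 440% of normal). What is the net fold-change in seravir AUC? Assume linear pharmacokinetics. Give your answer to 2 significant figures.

CYP2C19: 0.24 × 0.14 = 0.0336
CYP2C9: 0.42 × 4.7 = 1.974
CYP2E1: 0.1 × 4.4 = 0.44
Other: 0.24 (unchanged)
New clearance relative to baseline: 0.0336 + 1.974 + 0.44 + 0.24 = 2.6876.
AUC ∝ 1/CL: fold-change = 1 / 2.6876 = 0.37.

0.37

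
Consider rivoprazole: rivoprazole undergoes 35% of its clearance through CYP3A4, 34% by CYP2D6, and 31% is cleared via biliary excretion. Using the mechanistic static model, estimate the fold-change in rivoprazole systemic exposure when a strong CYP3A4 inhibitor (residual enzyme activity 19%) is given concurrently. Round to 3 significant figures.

1.40

CYP3A4: 0.35 × 0.19 = 0.0665
CYP2D6: 0.34 (unchanged)
Other: 0.31 (unchanged)
Relative clearance = 0.0665 + 0.34 + 0.31 = 0.7165.
Systemic exposure is inversely proportional to clearance, so the fold-change is 1 / 0.7165 = 1.40.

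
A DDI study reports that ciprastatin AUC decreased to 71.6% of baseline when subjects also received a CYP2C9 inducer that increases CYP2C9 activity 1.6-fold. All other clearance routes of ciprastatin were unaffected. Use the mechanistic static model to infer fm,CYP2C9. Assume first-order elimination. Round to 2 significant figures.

0.66

Call the CYP2C9 fraction fm. After the interaction, CL_new/CL_old = fm × 1.6 + (1 − fm).
AUC ratio = 1 / (new CL fraction), so new CL fraction = 1 / 0.716 = 1.397.
fm × 1.6 + 1 − fm = 1.397  ⇒  fm × (1.6 − 1) = 0.3966  ⇒  fm = 0.66.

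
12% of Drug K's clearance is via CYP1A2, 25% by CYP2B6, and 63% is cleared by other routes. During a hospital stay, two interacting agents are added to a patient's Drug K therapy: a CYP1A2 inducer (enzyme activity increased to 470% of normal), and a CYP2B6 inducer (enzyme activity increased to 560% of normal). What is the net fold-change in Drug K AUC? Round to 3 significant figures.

0.386

The CYP1A2 pathway (12% of clearance) is boosted to 4.7× activity: 0.12 × 4.7 = 0.564.
The CYP2B6 pathway (25% of clearance) increases to 5.6× activity: 0.25 × 5.6 = 1.4.
The remaining 63% of clearance is unaffected.
New clearance relative to baseline: 0.564 + 1.4 + 0.63 = 2.594.
Net AUC ratio = 1 / 2.594 = 0.386.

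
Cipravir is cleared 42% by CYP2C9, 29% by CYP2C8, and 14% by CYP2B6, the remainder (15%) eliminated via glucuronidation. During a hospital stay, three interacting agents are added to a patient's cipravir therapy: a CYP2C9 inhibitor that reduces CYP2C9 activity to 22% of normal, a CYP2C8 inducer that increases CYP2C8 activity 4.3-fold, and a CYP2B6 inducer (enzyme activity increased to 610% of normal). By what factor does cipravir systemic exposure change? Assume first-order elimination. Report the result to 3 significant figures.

0.427

The CYP2C9 pathway (42% of clearance) falls to 0.22× activity: 0.42 × 0.22 = 0.0924.
The CYP2C8 pathway (29% of clearance) is boosted to 4.3× activity: 0.29 × 4.3 = 1.247.
The CYP2B6 pathway (14% of clearance) is boosted to 6.1× activity: 0.14 × 6.1 = 0.854.
The remaining 15% of clearance is unaffected.
CL_new/CL_old = 0.0924 + 1.247 + 0.854 + 0.15 = 2.3434.
Systemic exposure ∝ 1/CL: fold-change = 1 / 2.3434 = 0.427.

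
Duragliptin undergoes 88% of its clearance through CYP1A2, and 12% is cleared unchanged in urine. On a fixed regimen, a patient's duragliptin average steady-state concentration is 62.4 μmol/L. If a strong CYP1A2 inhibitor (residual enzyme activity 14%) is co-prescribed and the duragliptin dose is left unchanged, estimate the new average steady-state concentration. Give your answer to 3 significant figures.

CYP1A2: 0.88 × 0.14 = 0.1232
Other: 0.12 (unchanged)
CL_new/CL_old = 0.1232 + 0.12 = 0.2432.
Average steady-state concentration ∝ 1/CL, so new value = 62.4 / 0.2432 = 257 μmol/L.

257 μmol/L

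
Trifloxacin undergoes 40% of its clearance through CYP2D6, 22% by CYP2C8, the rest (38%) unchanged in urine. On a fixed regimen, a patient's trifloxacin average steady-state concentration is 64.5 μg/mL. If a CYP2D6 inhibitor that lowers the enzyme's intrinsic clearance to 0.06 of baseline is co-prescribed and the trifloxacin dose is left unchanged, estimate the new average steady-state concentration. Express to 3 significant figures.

The CYP2D6 pathway (40% of clearance) drops to 0.06× activity: 0.4 × 0.06 = 0.024.
CYP2C8 (22%) and the residual 38% are unaffected.
CL_new/CL_old = 0.024 + 0.22 + 0.38 = 0.624.
Average steady-state concentration ∝ 1/CL, so new value = 64.5 / 0.624 = 103 μg/mL.

103 μg/mL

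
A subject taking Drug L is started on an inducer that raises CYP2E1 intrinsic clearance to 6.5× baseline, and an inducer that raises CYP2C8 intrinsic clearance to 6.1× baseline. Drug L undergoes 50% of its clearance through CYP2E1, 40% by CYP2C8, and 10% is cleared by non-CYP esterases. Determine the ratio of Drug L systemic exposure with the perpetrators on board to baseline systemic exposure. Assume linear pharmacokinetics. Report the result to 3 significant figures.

The CYP2E1 pathway (50% of clearance) increases to 6.5× activity: 0.5 × 6.5 = 3.25.
The CYP2C8 pathway (40% of clearance) is boosted to 6.1× activity: 0.4 × 6.1 = 2.44.
Non-CYP routes (10%) are unchanged.
New clearance relative to baseline: 3.25 + 2.44 + 0.1 = 5.79.
Because systemic exposure varies inversely with clearance, the combined effect is 1 / 5.79 = 0.173.

0.173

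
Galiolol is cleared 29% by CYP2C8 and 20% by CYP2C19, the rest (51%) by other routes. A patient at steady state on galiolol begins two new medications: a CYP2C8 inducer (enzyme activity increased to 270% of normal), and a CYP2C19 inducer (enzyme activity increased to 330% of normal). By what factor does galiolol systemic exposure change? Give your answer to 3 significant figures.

0.512

The CYP2C8 pathway (29% of clearance) is boosted to 2.7× activity: 0.29 × 2.7 = 0.783.
The CYP2C19 pathway (20% of clearance) increases to 3.3× activity: 0.2 × 3.3 = 0.66.
Non-CYP routes (51%) are unchanged.
CL_new/CL_old = 0.783 + 0.66 + 0.51 = 1.953.
Systemic exposure ∝ 1/CL: fold-change = 1 / 1.953 = 0.512.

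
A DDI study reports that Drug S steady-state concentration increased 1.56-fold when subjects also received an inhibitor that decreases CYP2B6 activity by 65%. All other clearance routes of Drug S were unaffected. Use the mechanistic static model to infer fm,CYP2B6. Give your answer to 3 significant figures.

CL'/CL = 1 / 1.56 = 0.641
0.35·fm + (1 − fm) = 0.641
fm = (0.641 − 1) / (0.35 − 1) = 0.552

0.552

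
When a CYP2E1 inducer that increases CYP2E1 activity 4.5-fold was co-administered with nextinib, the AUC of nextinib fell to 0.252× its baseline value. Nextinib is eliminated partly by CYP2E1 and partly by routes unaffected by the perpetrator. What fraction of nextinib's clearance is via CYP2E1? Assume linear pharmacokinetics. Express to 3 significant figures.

Call the CYP2E1 fraction fm. After the interaction, CL_new/CL_old = fm × 4.5 + (1 − fm).
AUC ratio = 1 / (new CL fraction), so new CL fraction = 1 / 0.252 = 3.968.
fm × 4.5 + 1 − fm = 3.968  ⇒  fm × (4.5 − 1) = 2.968  ⇒  fm = 0.848.

0.848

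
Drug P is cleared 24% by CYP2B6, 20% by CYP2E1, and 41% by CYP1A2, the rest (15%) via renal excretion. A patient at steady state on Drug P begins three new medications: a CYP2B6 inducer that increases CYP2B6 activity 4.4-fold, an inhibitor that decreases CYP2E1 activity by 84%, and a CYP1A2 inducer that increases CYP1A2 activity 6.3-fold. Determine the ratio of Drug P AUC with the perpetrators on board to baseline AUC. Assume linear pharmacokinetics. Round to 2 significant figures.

0.26

The CYP2B6 pathway (24% of clearance) increases to 4.4× activity: 0.24 × 4.4 = 1.056.
The CYP2E1 pathway (20% of clearance) falls to 0.16× activity: 0.2 × 0.16 = 0.032.
The CYP1A2 pathway (41% of clearance) is boosted to 6.3× activity: 0.41 × 6.3 = 2.583.
The remaining 15% of clearance is unaffected.
Relative clearance = 1.056 + 0.032 + 2.583 + 0.15 = 3.821.
Net AUC ratio = 1 / 3.821 = 0.26.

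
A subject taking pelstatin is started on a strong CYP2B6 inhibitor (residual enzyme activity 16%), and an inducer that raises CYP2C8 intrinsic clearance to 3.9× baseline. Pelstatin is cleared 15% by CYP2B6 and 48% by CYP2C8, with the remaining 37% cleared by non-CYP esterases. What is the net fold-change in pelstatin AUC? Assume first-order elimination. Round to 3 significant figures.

The CYP2B6 pathway (15% of clearance) falls to 0.16× activity: 0.15 × 0.16 = 0.024.
The CYP2C8 pathway (48% of clearance) is boosted to 3.9× activity: 0.48 × 3.9 = 1.872.
Non-CYP routes (37%) are unchanged.
CL_new/CL_old = 0.024 + 1.872 + 0.37 = 2.266.
Because AUC varies inversely with clearance, the combined effect is 1 / 2.266 = 0.441.

0.441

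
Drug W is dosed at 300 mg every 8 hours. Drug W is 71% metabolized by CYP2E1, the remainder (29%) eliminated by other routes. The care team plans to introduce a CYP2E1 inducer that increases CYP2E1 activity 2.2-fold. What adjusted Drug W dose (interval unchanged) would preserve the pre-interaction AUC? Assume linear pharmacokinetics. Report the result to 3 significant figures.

The CYP2E1 pathway (71% of clearance) is boosted to 2.2× activity: 0.71 × 2.2 = 1.562.
Non-CYP routes (29%) are unchanged.
New clearance relative to baseline: 1.562 + 0.29 = 1.852.
Exposure is unchanged when dose changes in proportion to clearance. New dose = 300 mg × 1.852 = 556 mg.

556 mg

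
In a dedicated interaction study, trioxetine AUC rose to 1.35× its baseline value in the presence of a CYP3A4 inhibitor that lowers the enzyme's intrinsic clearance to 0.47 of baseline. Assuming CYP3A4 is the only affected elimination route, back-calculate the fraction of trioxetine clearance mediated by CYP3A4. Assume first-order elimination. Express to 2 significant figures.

0.49

Let fm be the CYP3A4 fraction. New clearance relative to baseline = fm × 0.47 + (1 − fm).
AUC ratio = 1 / (new CL fraction), so new CL fraction = 1 / 1.35 = 0.7407.
fm × 0.47 + 1 − fm = 0.7407  ⇒  fm × (0.47 − 1) = −0.2593  ⇒  fm = 0.49.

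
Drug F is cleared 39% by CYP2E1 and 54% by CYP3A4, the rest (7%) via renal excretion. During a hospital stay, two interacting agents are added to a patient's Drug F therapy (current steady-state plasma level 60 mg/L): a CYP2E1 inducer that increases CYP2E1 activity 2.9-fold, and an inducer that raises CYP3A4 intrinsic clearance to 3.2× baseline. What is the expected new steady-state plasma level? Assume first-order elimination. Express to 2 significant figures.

20 mg/L

The CYP2E1 pathway (39% of clearance) rises to 2.9× activity: 0.39 × 2.9 = 1.131.
The CYP3A4 pathway (54% of clearance) is boosted to 3.2× activity: 0.54 × 3.2 = 1.728.
Non-CYP routes (7%) are unchanged.
Relative clearance = 1.131 + 1.728 + 0.07 = 2.929.
Dividing the baseline by the relative clearance: 60 / 2.929 = 20 mg/L.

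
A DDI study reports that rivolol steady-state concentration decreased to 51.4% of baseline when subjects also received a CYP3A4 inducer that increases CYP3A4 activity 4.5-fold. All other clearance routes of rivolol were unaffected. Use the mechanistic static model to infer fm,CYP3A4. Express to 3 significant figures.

0.270

CL'/CL = 1 / 0.514 = 1.946
4.5·fm + (1 − fm) = 1.946
fm = (1.946 − 1) / (4.5 − 1) = 0.270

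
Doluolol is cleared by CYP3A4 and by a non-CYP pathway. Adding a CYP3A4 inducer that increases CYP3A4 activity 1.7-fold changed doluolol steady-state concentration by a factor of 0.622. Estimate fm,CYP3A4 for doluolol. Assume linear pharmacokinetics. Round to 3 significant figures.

0.868

Write x for the fraction cleared via CYP3A4. The observed steady-state concentration change means clearance rose to 1/0.622 = 1.608 of baseline.
Only the CYP3A4 route changed, so 1.608 = x·1.7 + (1 − x), giving x = 0.868.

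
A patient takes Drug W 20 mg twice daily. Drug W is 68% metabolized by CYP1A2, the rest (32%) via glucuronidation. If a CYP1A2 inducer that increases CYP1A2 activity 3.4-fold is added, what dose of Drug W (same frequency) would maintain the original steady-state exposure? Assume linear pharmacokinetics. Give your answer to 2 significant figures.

53 mg

The CYP1A2 pathway (68% of clearance) is boosted to 3.4× activity: 0.68 × 3.4 = 2.312.
Non-CYP routes (32%) are unchanged.
New clearance relative to baseline: 2.312 + 0.32 = 2.632.
Exposure is unchanged when dose changes in proportion to clearance. New dose = 20 mg × 2.632 = 53 mg.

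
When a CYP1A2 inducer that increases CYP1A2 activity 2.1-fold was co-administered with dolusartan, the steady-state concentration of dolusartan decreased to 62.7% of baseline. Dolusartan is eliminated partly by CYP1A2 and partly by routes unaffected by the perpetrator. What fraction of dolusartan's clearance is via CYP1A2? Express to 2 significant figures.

Write x for the fraction cleared via CYP1A2. The observed steady-state concentration change means clearance rose to 1/0.627 = 1.595 of baseline.
Only the CYP1A2 route changed, so 1.595 = x·2.1 + (1 − x), giving x = 0.54.

0.54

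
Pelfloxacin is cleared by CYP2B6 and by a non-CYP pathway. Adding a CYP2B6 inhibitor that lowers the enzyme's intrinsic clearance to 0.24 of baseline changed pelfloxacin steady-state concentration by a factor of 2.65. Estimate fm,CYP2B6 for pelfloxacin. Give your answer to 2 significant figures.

CL'/CL = 1 / 2.65 = 0.3774
0.24·fm + (1 − fm) = 0.3774
fm = (0.3774 − 1) / (0.24 − 1) = 0.82

0.82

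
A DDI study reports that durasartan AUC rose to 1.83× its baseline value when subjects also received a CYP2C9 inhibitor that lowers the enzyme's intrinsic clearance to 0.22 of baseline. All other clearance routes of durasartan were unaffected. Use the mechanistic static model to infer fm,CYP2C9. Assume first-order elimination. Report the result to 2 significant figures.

Let fm be the CYP2C9 fraction. New clearance relative to baseline = fm × 0.22 + (1 − fm).
AUC ratio = 1 / (new CL fraction), so new CL fraction = 1 / 1.83 = 0.5464.
fm × 0.22 + 1 − fm = 0.5464  ⇒  fm × (0.22 − 1) = −0.4536  ⇒  fm = 0.58.

0.58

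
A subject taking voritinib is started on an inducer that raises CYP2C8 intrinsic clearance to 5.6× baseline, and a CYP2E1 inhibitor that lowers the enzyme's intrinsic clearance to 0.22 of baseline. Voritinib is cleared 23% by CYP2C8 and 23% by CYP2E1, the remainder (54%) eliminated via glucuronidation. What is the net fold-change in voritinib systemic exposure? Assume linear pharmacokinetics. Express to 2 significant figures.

CYP2C8: 0.23 × 5.6 = 1.288
CYP2E1: 0.23 × 0.22 = 0.0506
Other: 0.54 (unchanged)
Relative clearance = 1.288 + 0.0506 + 0.54 = 1.8786.
Net systemic exposure ratio = 1 / 1.8786 = 0.53.

0.53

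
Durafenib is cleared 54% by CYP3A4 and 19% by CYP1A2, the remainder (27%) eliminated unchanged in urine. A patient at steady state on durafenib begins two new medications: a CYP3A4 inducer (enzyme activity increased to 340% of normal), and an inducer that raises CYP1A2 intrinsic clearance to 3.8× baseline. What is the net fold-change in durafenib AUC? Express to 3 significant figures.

The CYP3A4 pathway (54% of clearance) increases to 3.4× activity: 0.54 × 3.4 = 1.836.
The CYP1A2 pathway (19% of clearance) is boosted to 3.8× activity: 0.19 × 3.8 = 0.722.
The remaining 27% of clearance is unaffected.
Relative clearance = 1.836 + 0.722 + 0.27 = 2.828.
Because AUC varies inversely with clearance, the combined effect is 1 / 2.828 = 0.354.

0.354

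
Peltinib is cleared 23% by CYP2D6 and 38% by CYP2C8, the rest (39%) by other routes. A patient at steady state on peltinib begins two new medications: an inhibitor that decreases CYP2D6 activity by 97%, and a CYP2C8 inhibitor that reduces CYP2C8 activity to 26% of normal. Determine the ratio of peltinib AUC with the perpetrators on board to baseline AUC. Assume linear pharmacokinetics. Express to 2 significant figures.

2.0

The CYP2D6 pathway (23% of clearance) drops to 0.03× activity: 0.23 × 0.03 = 0.0069.
The CYP2C8 pathway (38% of clearance) falls to 0.26× activity: 0.38 × 0.26 = 0.0988.
The remaining 39% of clearance is unaffected.
Relative clearance = 0.0069 + 0.0988 + 0.39 = 0.4957.
AUC ∝ 1/CL: fold-change = 1 / 0.4957 = 2.0.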